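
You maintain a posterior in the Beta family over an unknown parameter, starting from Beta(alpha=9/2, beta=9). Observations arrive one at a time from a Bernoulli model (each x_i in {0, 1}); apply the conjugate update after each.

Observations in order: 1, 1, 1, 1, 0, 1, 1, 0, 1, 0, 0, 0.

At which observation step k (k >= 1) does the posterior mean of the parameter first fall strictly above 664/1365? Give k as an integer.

k = 6

obs 1: x=1 → posterior Beta(11/2, 9)
obs 2: x=1 → posterior Beta(13/2, 9)
obs 3: x=1 → posterior Beta(15/2, 9)
obs 4: x=1 → posterior Beta(17/2, 9)
obs 5: x=0 → posterior Beta(17/2, 10)
obs 6: x=1 → posterior Beta(19/2, 10)
obs 7: x=1 → posterior Beta(21/2, 10)
obs 8: x=0 → posterior Beta(21/2, 11)
obs 9: x=1 → posterior Beta(23/2, 11)
obs 10: x=0 → posterior Beta(23/2, 12)
obs 11: x=0 → posterior Beta(23/2, 13)
obs 12: x=0 → posterior Beta(23/2, 14)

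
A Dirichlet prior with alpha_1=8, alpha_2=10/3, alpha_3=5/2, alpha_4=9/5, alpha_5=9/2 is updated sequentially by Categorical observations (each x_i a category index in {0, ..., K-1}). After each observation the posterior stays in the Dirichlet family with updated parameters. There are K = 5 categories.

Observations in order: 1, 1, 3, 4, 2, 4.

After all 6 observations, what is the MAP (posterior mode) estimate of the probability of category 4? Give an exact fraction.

165/634

obs 1: x=1 → posterior Dirichlet(8, 13/3, 5/2, 9/5, 9/2)
obs 2: x=1 → posterior Dirichlet(8, 16/3, 5/2, 9/5, 9/2)
obs 3: x=3 → posterior Dirichlet(8, 16/3, 5/2, 14/5, 9/2)
obs 4: x=4 → posterior Dirichlet(8, 16/3, 5/2, 14/5, 11/2)
obs 5: x=2 → posterior Dirichlet(8, 16/3, 7/2, 14/5, 11/2)
obs 6: x=4 → posterior Dirichlet(8, 16/3, 7/2, 14/5, 13/2)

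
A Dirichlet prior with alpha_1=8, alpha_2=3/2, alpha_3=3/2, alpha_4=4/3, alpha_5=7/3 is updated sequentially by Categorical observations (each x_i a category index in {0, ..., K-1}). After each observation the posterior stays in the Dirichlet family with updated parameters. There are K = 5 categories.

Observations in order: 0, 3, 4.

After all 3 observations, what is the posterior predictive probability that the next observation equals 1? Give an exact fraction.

obs 1: x=0 → posterior Dirichlet(9, 3/2, 3/2, 4/3, 7/3)
obs 2: x=3 → posterior Dirichlet(9, 3/2, 3/2, 7/3, 7/3)
obs 3: x=4 → posterior Dirichlet(9, 3/2, 3/2, 7/3, 10/3)

9/106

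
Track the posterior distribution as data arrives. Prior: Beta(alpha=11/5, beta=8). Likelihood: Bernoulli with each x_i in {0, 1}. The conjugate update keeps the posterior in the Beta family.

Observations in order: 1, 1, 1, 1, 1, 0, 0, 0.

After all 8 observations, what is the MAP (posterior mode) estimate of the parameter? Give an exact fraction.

31/81

obs 1: x=1 → posterior Beta(16/5, 8)
obs 2: x=1 → posterior Beta(21/5, 8)
obs 3: x=1 → posterior Beta(26/5, 8)
obs 4: x=1 → posterior Beta(31/5, 8)
obs 5: x=1 → posterior Beta(36/5, 8)
obs 6: x=0 → posterior Beta(36/5, 9)
obs 7: x=0 → posterior Beta(36/5, 10)
obs 8: x=0 → posterior Beta(36/5, 11)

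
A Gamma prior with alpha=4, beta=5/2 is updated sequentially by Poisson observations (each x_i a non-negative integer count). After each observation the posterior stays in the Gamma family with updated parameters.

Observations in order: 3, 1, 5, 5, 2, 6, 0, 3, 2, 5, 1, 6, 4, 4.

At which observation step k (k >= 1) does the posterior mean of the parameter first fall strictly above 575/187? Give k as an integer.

k = 14

obs 1: x=3 → posterior Gamma(7, 7/2)
obs 2: x=1 → posterior Gamma(8, 9/2)
obs 3: x=5 → posterior Gamma(13, 11/2)
obs 4: x=5 → posterior Gamma(18, 13/2)
obs 5: x=2 → posterior Gamma(20, 15/2)
obs 6: x=6 → posterior Gamma(26, 17/2)
obs 7: x=0 → posterior Gamma(26, 19/2)
obs 8: x=3 → posterior Gamma(29, 21/2)
obs 9: x=2 → posterior Gamma(31, 23/2)
obs 10: x=5 → posterior Gamma(36, 25/2)
obs 11: x=1 → posterior Gamma(37, 27/2)
obs 12: x=6 → posterior Gamma(43, 29/2)
obs 13: x=4 → posterior Gamma(47, 31/2)
obs 14: x=4 → posterior Gamma(51, 33/2)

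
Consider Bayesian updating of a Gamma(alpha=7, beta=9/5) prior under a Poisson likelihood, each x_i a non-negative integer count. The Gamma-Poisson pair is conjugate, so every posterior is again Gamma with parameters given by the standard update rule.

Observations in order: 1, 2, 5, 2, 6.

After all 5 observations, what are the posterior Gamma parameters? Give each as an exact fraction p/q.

alpha=23, beta=34/5

obs 1: x=1 → posterior Gamma(8, 14/5)
obs 2: x=2 → posterior Gamma(10, 19/5)
obs 3: x=5 → posterior Gamma(15, 24/5)
obs 4: x=2 → posterior Gamma(17, 29/5)
obs 5: x=6 → posterior Gamma(23, 34/5)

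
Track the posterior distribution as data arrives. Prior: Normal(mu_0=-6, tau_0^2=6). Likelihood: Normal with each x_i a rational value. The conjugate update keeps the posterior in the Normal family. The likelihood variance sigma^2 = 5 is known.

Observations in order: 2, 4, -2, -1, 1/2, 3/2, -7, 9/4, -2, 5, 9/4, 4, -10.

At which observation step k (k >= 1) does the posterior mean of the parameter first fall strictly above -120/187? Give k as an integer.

k = 2

obs 1: x=2 → posterior Normal(-18/11, 30/11)
obs 2: x=4 → posterior Normal(6/17, 30/17)
obs 3: x=-2 → posterior Normal(-6/23, 30/23)
obs 4: x=-1 → posterior Normal(-12/29, 30/29)
obs 5: x=1/2 → posterior Normal(-9/35, 6/7)
obs 6: x=3/2 → posterior Normal(0, 30/41)
obs 7: x=-7 → posterior Normal(-42/47, 30/47)
obs 8: x=9/4 → posterior Normal(-57/106, 30/53)
obs 9: x=-2 → posterior Normal(-81/118, 30/59)
obs 10: x=5 → posterior Normal(-21/130, 6/13)
obs 11: x=9/4 → posterior Normal(3/71, 30/71)
obs 12: x=4 → posterior Normal(27/77, 30/77)
obs 13: x=-10 → posterior Normal(-33/83, 30/83)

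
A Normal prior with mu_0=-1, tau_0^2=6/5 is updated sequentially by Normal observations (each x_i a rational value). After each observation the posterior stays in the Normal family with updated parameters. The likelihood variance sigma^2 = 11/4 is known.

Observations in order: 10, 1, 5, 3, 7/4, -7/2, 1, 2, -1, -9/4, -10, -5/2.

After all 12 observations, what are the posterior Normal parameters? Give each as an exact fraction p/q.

mu_0=53/343, tau_0^2=66/343

obs 1: x=10 → posterior Normal(185/79, 66/79)
obs 2: x=1 → posterior Normal(209/103, 66/103)
obs 3: x=5 → posterior Normal(329/127, 66/127)
obs 4: x=3 → posterior Normal(401/151, 66/151)
obs 5: x=7/4 → posterior Normal(443/175, 66/175)
obs 6: x=-7/2 → posterior Normal(359/199, 66/199)
obs 7: x=1 → posterior Normal(383/223, 66/223)
obs 8: x=2 → posterior Normal(431/247, 66/247)
obs 9: x=-1 → posterior Normal(407/271, 66/271)
obs 10: x=-9/4 → posterior Normal(353/295, 66/295)
obs 11: x=-10 → posterior Normal(113/319, 6/29)
obs 12: x=-5/2 → posterior Normal(53/343, 66/343)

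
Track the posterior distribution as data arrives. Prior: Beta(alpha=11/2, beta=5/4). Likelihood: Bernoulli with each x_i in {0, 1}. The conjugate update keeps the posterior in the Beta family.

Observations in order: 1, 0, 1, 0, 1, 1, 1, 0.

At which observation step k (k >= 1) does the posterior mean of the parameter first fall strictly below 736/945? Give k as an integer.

k = 2

obs 1: x=1 → posterior Beta(13/2, 5/4)
obs 2: x=0 → posterior Beta(13/2, 9/4)
obs 3: x=1 → posterior Beta(15/2, 9/4)
obs 4: x=0 → posterior Beta(15/2, 13/4)
obs 5: x=1 → posterior Beta(17/2, 13/4)
obs 6: x=1 → posterior Beta(19/2, 13/4)
obs 7: x=1 → posterior Beta(21/2, 13/4)
obs 8: x=0 → posterior Beta(21/2, 17/4)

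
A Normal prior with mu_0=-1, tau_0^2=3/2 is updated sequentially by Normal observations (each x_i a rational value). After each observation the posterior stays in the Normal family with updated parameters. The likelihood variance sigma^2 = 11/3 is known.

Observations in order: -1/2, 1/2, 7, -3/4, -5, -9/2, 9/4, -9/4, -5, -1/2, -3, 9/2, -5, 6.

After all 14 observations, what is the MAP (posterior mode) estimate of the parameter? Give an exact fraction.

obs 1: x=-1/2 → posterior Normal(-53/62, 33/31)
obs 2: x=1/2 → posterior Normal(-11/20, 33/40)
obs 3: x=7 → posterior Normal(41/49, 33/49)
obs 4: x=-3/4 → posterior Normal(137/232, 33/58)
obs 5: x=-5 → posterior Normal(-43/268, 33/67)
obs 6: x=-9/2 → posterior Normal(-205/304, 33/76)
obs 7: x=9/4 → posterior Normal(-31/85, 33/85)
obs 8: x=-9/4 → posterior Normal(-205/376, 33/94)
obs 9: x=-5 → posterior Normal(-385/412, 33/103)
obs 10: x=-1/2 → posterior Normal(-403/448, 33/112)
obs 11: x=-3 → posterior Normal(-511/484, 3/11)
obs 12: x=9/2 → posterior Normal(-349/520, 33/130)
obs 13: x=-5 → posterior Normal(-529/556, 33/139)
obs 14: x=6 → posterior Normal(-313/592, 33/148)

-313/592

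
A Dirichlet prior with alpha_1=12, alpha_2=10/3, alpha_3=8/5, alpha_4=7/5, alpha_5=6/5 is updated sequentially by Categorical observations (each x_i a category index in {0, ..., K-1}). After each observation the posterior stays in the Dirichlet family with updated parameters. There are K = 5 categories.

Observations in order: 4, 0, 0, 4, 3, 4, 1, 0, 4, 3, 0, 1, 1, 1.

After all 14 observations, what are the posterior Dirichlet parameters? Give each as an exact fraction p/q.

alpha_1=16, alpha_2=22/3, alpha_3=8/5, alpha_4=17/5, alpha_5=26/5

obs 1: x=4 → posterior Dirichlet(12, 10/3, 8/5, 7/5, 11/5)
obs 2: x=0 → posterior Dirichlet(13, 10/3, 8/5, 7/5, 11/5)
obs 3: x=0 → posterior Dirichlet(14, 10/3, 8/5, 7/5, 11/5)
obs 4: x=4 → posterior Dirichlet(14, 10/3, 8/5, 7/5, 16/5)
obs 5: x=3 → posterior Dirichlet(14, 10/3, 8/5, 12/5, 16/5)
obs 6: x=4 → posterior Dirichlet(14, 10/3, 8/5, 12/5, 21/5)
obs 7: x=1 → posterior Dirichlet(14, 13/3, 8/5, 12/5, 21/5)
obs 8: x=0 → posterior Dirichlet(15, 13/3, 8/5, 12/5, 21/5)
obs 9: x=4 → posterior Dirichlet(15, 13/3, 8/5, 12/5, 26/5)
obs 10: x=3 → posterior Dirichlet(15, 13/3, 8/5, 17/5, 26/5)
obs 11: x=0 → posterior Dirichlet(16, 13/3, 8/5, 17/5, 26/5)
obs 12: x=1 → posterior Dirichlet(16, 16/3, 8/5, 17/5, 26/5)
obs 13: x=1 → posterior Dirichlet(16, 19/3, 8/5, 17/5, 26/5)
obs 14: x=1 → posterior Dirichlet(16, 22/3, 8/5, 17/5, 26/5)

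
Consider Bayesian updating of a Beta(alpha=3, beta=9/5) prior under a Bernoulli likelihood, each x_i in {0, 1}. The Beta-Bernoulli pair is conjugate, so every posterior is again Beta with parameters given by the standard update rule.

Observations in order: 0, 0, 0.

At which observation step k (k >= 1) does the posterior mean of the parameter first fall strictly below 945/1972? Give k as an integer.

obs 1: x=0 → posterior Beta(3, 14/5)
obs 2: x=0 → posterior Beta(3, 19/5)
obs 3: x=0 → posterior Beta(3, 24/5)

k = 2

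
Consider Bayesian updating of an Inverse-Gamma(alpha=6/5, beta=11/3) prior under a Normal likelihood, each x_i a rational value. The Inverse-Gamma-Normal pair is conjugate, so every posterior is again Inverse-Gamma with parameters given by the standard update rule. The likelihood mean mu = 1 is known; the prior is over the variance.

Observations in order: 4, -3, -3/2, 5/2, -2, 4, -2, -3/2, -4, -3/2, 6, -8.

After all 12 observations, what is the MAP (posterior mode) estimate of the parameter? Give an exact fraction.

1585/123

obs 1: x=4 → posterior Inverse-Gamma(17/10, 49/6)
obs 2: x=-3 → posterior Inverse-Gamma(11/5, 97/6)
obs 3: x=-3/2 → posterior Inverse-Gamma(27/10, 463/24)
obs 4: x=5/2 → posterior Inverse-Gamma(16/5, 245/12)
obs 5: x=-2 → posterior Inverse-Gamma(37/10, 299/12)
obs 6: x=4 → posterior Inverse-Gamma(21/5, 353/12)
obs 7: x=-2 → posterior Inverse-Gamma(47/10, 407/12)
obs 8: x=-3/2 → posterior Inverse-Gamma(26/5, 889/24)
obs 9: x=-4 → posterior Inverse-Gamma(57/10, 1189/24)
obs 10: x=-3/2 → posterior Inverse-Gamma(31/5, 158/3)
obs 11: x=6 → posterior Inverse-Gamma(67/10, 391/6)
obs 12: x=-8 → posterior Inverse-Gamma(36/5, 317/3)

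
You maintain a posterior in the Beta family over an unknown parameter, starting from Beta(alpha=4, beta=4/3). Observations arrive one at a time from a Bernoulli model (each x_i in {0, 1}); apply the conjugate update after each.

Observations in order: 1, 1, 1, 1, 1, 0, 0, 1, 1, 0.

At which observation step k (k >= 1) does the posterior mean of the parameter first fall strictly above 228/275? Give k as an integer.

k = 3

obs 1: x=1 → posterior Beta(5, 4/3)
obs 2: x=1 → posterior Beta(6, 4/3)
obs 3: x=1 → posterior Beta(7, 4/3)
obs 4: x=1 → posterior Beta(8, 4/3)
obs 5: x=1 → posterior Beta(9, 4/3)
obs 6: x=0 → posterior Beta(9, 7/3)
obs 7: x=0 → posterior Beta(9, 10/3)
obs 8: x=1 → posterior Beta(10, 10/3)
obs 9: x=1 → posterior Beta(11, 10/3)
obs 10: x=0 → posterior Beta(11, 13/3)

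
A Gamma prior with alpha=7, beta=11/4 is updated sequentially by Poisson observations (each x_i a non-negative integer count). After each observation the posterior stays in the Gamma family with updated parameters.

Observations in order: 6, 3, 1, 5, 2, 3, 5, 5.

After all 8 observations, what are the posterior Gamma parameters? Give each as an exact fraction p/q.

alpha=37, beta=43/4

obs 1: x=6 → posterior Gamma(13, 15/4)
obs 2: x=3 → posterior Gamma(16, 19/4)
obs 3: x=1 → posterior Gamma(17, 23/4)
obs 4: x=5 → posterior Gamma(22, 27/4)
obs 5: x=2 → posterior Gamma(24, 31/4)
obs 6: x=3 → posterior Gamma(27, 35/4)
obs 7: x=5 → posterior Gamma(32, 39/4)
obs 8: x=5 → posterior Gamma(37, 43/4)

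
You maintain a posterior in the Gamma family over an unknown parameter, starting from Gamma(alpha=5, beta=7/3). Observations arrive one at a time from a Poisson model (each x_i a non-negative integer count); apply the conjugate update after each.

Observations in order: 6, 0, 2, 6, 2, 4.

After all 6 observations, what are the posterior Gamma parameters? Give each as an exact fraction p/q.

alpha=25, beta=25/3

obs 1: x=6 → posterior Gamma(11, 10/3)
obs 2: x=0 → posterior Gamma(11, 13/3)
obs 3: x=2 → posterior Gamma(13, 16/3)
obs 4: x=6 → posterior Gamma(19, 19/3)
obs 5: x=2 → posterior Gamma(21, 22/3)
obs 6: x=4 → posterior Gamma(25, 25/3)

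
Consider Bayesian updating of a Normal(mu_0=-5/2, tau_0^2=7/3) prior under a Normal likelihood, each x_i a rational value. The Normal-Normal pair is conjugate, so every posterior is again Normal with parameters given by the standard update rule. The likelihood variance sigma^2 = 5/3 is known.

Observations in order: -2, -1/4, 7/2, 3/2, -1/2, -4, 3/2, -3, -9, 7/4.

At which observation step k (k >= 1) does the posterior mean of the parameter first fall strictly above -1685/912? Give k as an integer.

k = 2

obs 1: x=-2 → posterior Normal(-53/24, 35/36)
obs 2: x=-1/4 → posterior Normal(-113/76, 35/57)
obs 3: x=7/2 → posterior Normal(-15/104, 35/78)
obs 4: x=3/2 → posterior Normal(9/44, 35/99)
obs 5: x=-1/2 → posterior Normal(13/160, 7/24)
obs 6: x=-4 → posterior Normal(-99/188, 35/141)
obs 7: x=3/2 → posterior Normal(-19/72, 35/162)
obs 8: x=-3 → posterior Normal(-141/244, 35/183)
obs 9: x=-9 → posterior Normal(-393/272, 35/204)
obs 10: x=7/4 → posterior Normal(-86/75, 7/45)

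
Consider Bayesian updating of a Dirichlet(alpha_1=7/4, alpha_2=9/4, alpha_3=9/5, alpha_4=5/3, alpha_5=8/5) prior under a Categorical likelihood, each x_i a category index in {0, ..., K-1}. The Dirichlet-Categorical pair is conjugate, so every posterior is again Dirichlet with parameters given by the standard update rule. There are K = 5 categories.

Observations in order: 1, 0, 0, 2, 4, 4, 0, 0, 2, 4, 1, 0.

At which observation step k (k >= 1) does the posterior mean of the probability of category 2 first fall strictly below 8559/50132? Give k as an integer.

k = 2

obs 1: x=1 → posterior Dirichlet(7/4, 13/4, 9/5, 5/3, 8/5)
obs 2: x=0 → posterior Dirichlet(11/4, 13/4, 9/5, 5/3, 8/5)
obs 3: x=0 → posterior Dirichlet(15/4, 13/4, 9/5, 5/3, 8/5)
obs 4: x=2 → posterior Dirichlet(15/4, 13/4, 14/5, 5/3, 8/5)
obs 5: x=4 → posterior Dirichlet(15/4, 13/4, 14/5, 5/3, 13/5)
obs 6: x=4 → posterior Dirichlet(15/4, 13/4, 14/5, 5/3, 18/5)
obs 7: x=0 → posterior Dirichlet(19/4, 13/4, 14/5, 5/3, 18/5)
obs 8: x=0 → posterior Dirichlet(23/4, 13/4, 14/5, 5/3, 18/5)
obs 9: x=2 → posterior Dirichlet(23/4, 13/4, 19/5, 5/3, 18/5)
obs 10: x=4 → posterior Dirichlet(23/4, 13/4, 19/5, 5/3, 23/5)
obs 11: x=1 → posterior Dirichlet(23/4, 17/4, 19/5, 5/3, 23/5)
obs 12: x=0 → posterior Dirichlet(27/4, 17/4, 19/5, 5/3, 23/5)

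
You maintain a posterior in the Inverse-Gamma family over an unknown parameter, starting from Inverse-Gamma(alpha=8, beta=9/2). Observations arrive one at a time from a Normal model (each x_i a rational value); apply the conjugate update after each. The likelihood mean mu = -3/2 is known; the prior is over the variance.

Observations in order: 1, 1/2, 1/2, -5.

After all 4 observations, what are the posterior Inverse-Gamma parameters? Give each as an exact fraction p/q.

obs 1: x=1 → posterior Inverse-Gamma(17/2, 61/8)
obs 2: x=1/2 → posterior Inverse-Gamma(9, 77/8)
obs 3: x=1/2 → posterior Inverse-Gamma(19/2, 93/8)
obs 4: x=-5 → posterior Inverse-Gamma(10, 71/4)

alpha=10, beta=71/4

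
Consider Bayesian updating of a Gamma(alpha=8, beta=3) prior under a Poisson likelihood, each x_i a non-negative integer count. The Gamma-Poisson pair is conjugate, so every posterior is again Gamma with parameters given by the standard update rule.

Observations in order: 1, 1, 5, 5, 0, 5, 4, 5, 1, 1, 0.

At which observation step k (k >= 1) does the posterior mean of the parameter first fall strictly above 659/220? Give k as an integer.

obs 1: x=1 → posterior Gamma(9, 4)
obs 2: x=1 → posterior Gamma(10, 5)
obs 3: x=5 → posterior Gamma(15, 6)
obs 4: x=5 → posterior Gamma(20, 7)
obs 5: x=0 → posterior Gamma(20, 8)
obs 6: x=5 → posterior Gamma(25, 9)
obs 7: x=4 → posterior Gamma(29, 10)
obs 8: x=5 → posterior Gamma(34, 11)
obs 9: x=1 → posterior Gamma(35, 12)
obs 10: x=1 → posterior Gamma(36, 13)
obs 11: x=0 → posterior Gamma(36, 14)

k = 8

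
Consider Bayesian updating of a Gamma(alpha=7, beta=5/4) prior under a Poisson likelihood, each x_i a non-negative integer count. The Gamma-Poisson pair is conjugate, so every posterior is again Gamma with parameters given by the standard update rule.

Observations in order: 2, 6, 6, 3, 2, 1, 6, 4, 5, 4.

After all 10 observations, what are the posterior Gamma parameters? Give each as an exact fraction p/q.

alpha=46, beta=45/4

obs 1: x=2 → posterior Gamma(9, 9/4)
obs 2: x=6 → posterior Gamma(15, 13/4)
obs 3: x=6 → posterior Gamma(21, 17/4)
obs 4: x=3 → posterior Gamma(24, 21/4)
obs 5: x=2 → posterior Gamma(26, 25/4)
obs 6: x=1 → posterior Gamma(27, 29/4)
obs 7: x=6 → posterior Gamma(33, 33/4)
obs 8: x=4 → posterior Gamma(37, 37/4)
obs 9: x=5 → posterior Gamma(42, 41/4)
obs 10: x=4 → posterior Gamma(46, 45/4)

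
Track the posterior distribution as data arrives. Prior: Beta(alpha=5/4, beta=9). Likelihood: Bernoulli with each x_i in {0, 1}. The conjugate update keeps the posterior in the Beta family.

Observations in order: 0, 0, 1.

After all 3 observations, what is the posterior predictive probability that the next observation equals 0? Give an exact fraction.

obs 1: x=0 → posterior Beta(5/4, 10)
obs 2: x=0 → posterior Beta(5/4, 11)
obs 3: x=1 → posterior Beta(9/4, 11)

44/53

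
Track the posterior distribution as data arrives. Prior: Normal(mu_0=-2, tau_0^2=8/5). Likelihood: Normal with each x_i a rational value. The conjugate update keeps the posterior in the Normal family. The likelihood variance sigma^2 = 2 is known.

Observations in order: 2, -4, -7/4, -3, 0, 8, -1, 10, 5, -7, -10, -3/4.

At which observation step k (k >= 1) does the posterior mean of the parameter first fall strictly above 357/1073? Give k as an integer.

obs 1: x=2 → posterior Normal(-2/9, 8/9)
obs 2: x=-4 → posterior Normal(-18/13, 8/13)
obs 3: x=-7/4 → posterior Normal(-25/17, 8/17)
obs 4: x=-3 → posterior Normal(-37/21, 8/21)
obs 5: x=0 → posterior Normal(-37/25, 8/25)
obs 6: x=8 → posterior Normal(-5/29, 8/29)
obs 7: x=-1 → posterior Normal(-3/11, 8/33)
obs 8: x=10 → posterior Normal(31/37, 8/37)
obs 9: x=5 → posterior Normal(51/41, 8/41)
obs 10: x=-7 → posterior Normal(23/45, 8/45)
obs 11: x=-10 → posterior Normal(-17/49, 8/49)
obs 12: x=-3/4 → posterior Normal(-20/53, 8/53)

k = 8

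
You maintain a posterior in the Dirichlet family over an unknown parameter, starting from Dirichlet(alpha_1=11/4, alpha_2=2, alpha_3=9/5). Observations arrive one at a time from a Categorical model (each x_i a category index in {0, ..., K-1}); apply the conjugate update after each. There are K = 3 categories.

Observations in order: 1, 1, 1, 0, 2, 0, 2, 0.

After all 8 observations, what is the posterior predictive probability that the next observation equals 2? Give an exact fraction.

76/291

obs 1: x=1 → posterior Dirichlet(11/4, 3, 9/5)
obs 2: x=1 → posterior Dirichlet(11/4, 4, 9/5)
obs 3: x=1 → posterior Dirichlet(11/4, 5, 9/5)
obs 4: x=0 → posterior Dirichlet(15/4, 5, 9/5)
obs 5: x=2 → posterior Dirichlet(15/4, 5, 14/5)
obs 6: x=0 → posterior Dirichlet(19/4, 5, 14/5)
obs 7: x=2 → posterior Dirichlet(19/4, 5, 19/5)
obs 8: x=0 → posterior Dirichlet(23/4, 5, 19/5)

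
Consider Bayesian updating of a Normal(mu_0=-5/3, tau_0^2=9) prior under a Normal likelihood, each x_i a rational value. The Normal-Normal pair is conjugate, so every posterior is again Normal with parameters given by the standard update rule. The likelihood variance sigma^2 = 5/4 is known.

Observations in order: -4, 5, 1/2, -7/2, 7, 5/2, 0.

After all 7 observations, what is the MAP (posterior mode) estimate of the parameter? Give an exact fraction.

obs 1: x=-4 → posterior Normal(-457/123, 45/41)
obs 2: x=5 → posterior Normal(83/231, 45/77)
obs 3: x=1/2 → posterior Normal(137/339, 45/113)
obs 4: x=-7/2 → posterior Normal(-241/447, 45/149)
obs 5: x=7 → posterior Normal(103/111, 9/37)
obs 6: x=5/2 → posterior Normal(785/663, 45/221)
obs 7: x=0 → posterior Normal(785/771, 45/257)

785/771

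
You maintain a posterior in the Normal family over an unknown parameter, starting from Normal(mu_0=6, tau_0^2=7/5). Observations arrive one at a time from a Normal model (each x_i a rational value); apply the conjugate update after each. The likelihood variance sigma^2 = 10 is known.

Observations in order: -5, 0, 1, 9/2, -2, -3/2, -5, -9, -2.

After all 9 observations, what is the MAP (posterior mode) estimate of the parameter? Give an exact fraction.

167/113

obs 1: x=-5 → posterior Normal(265/57, 70/57)
obs 2: x=0 → posterior Normal(265/64, 35/32)
obs 3: x=1 → posterior Normal(272/71, 70/71)
obs 4: x=9/2 → posterior Normal(607/156, 35/39)
obs 5: x=-2 → posterior Normal(579/170, 14/17)
obs 6: x=-3/2 → posterior Normal(279/92, 35/46)
obs 7: x=-5 → posterior Normal(244/99, 70/99)
obs 8: x=-9 → posterior Normal(181/106, 35/53)
obs 9: x=-2 → posterior Normal(167/113, 70/113)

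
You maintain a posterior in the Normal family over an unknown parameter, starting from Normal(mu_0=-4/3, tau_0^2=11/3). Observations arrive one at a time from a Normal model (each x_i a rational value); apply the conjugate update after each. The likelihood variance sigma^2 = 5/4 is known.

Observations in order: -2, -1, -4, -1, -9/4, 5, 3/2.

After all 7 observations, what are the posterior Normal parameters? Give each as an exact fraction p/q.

mu_0=-185/323, tau_0^2=55/323

obs 1: x=-2 → posterior Normal(-108/59, 55/59)
obs 2: x=-1 → posterior Normal(-152/103, 55/103)
obs 3: x=-4 → posterior Normal(-328/147, 55/147)
obs 4: x=-1 → posterior Normal(-372/191, 55/191)
obs 5: x=-9/4 → posterior Normal(-471/235, 11/47)
obs 6: x=5 → posterior Normal(-251/279, 55/279)
obs 7: x=3/2 → posterior Normal(-185/323, 55/323)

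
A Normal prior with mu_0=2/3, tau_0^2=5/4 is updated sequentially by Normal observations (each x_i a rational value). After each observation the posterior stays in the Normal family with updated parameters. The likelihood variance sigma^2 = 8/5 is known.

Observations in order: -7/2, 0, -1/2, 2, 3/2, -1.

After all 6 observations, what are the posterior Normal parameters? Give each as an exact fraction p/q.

mu_0=-97/1092, tau_0^2=20/91

obs 1: x=-7/2 → posterior Normal(-397/342, 40/57)
obs 2: x=0 → posterior Normal(-397/492, 20/41)
obs 3: x=-1/2 → posterior Normal(-236/321, 40/107)
obs 4: x=2 → posterior Normal(-43/198, 10/33)
obs 5: x=3/2 → posterior Normal(53/942, 40/157)
obs 6: x=-1 → posterior Normal(-97/1092, 20/91)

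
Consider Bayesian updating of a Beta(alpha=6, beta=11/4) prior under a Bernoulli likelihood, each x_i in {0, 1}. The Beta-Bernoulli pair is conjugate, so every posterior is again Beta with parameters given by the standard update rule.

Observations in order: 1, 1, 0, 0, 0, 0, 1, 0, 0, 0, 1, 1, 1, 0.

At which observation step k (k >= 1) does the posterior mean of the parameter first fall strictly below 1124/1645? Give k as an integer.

k = 3

obs 1: x=1 → posterior Beta(7, 11/4)
obs 2: x=1 → posterior Beta(8, 11/4)
obs 3: x=0 → posterior Beta(8, 15/4)
obs 4: x=0 → posterior Beta(8, 19/4)
obs 5: x=0 → posterior Beta(8, 23/4)
obs 6: x=0 → posterior Beta(8, 27/4)
obs 7: x=1 → posterior Beta(9, 27/4)
obs 8: x=0 → posterior Beta(9, 31/4)
obs 9: x=0 → posterior Beta(9, 35/4)
obs 10: x=0 → posterior Beta(9, 39/4)
obs 11: x=1 → posterior Beta(10, 39/4)
obs 12: x=1 → posterior Beta(11, 39/4)
obs 13: x=1 → posterior Beta(12, 39/4)
obs 14: x=0 → posterior Beta(12, 43/4)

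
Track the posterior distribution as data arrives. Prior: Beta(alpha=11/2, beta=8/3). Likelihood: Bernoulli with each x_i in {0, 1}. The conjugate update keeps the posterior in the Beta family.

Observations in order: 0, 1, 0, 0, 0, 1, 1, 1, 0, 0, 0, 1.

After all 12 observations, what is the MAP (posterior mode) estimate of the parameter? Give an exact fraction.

obs 1: x=0 → posterior Beta(11/2, 11/3)
obs 2: x=1 → posterior Beta(13/2, 11/3)
obs 3: x=0 → posterior Beta(13/2, 14/3)
obs 4: x=0 → posterior Beta(13/2, 17/3)
obs 5: x=0 → posterior Beta(13/2, 20/3)
obs 6: x=1 → posterior Beta(15/2, 20/3)
obs 7: x=1 → posterior Beta(17/2, 20/3)
obs 8: x=1 → posterior Beta(19/2, 20/3)
obs 9: x=0 → posterior Beta(19/2, 23/3)
obs 10: x=0 → posterior Beta(19/2, 26/3)
obs 11: x=0 → posterior Beta(19/2, 29/3)
obs 12: x=1 → posterior Beta(21/2, 29/3)

57/109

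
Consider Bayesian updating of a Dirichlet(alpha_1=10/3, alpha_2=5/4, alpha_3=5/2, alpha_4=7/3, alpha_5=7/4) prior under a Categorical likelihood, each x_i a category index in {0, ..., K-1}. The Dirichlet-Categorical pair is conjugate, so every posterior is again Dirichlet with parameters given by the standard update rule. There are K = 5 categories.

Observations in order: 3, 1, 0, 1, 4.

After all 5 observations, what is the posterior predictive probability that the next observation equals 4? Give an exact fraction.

33/194

obs 1: x=3 → posterior Dirichlet(10/3, 5/4, 5/2, 10/3, 7/4)
obs 2: x=1 → posterior Dirichlet(10/3, 9/4, 5/2, 10/3, 7/4)
obs 3: x=0 → posterior Dirichlet(13/3, 9/4, 5/2, 10/3, 7/4)
obs 4: x=1 → posterior Dirichlet(13/3, 13/4, 5/2, 10/3, 7/4)
obs 5: x=4 → posterior Dirichlet(13/3, 13/4, 5/2, 10/3, 11/4)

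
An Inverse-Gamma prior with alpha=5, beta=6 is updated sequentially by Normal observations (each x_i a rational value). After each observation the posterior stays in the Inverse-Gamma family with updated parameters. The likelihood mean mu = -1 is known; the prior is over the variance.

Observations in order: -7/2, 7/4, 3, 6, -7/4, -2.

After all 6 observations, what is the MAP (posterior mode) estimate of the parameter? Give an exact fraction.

739/144

obs 1: x=-7/2 → posterior Inverse-Gamma(11/2, 73/8)
obs 2: x=7/4 → posterior Inverse-Gamma(6, 413/32)
obs 3: x=3 → posterior Inverse-Gamma(13/2, 669/32)
obs 4: x=6 → posterior Inverse-Gamma(7, 1453/32)
obs 5: x=-7/4 → posterior Inverse-Gamma(15/2, 731/16)
obs 6: x=-2 → posterior Inverse-Gamma(8, 739/16)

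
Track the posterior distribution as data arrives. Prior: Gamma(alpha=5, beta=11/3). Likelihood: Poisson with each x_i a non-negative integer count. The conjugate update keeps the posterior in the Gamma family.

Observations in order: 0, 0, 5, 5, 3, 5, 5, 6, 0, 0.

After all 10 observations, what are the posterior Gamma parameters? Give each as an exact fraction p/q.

alpha=34, beta=41/3

obs 1: x=0 → posterior Gamma(5, 14/3)
obs 2: x=0 → posterior Gamma(5, 17/3)
obs 3: x=5 → posterior Gamma(10, 20/3)
obs 4: x=5 → posterior Gamma(15, 23/3)
obs 5: x=3 → posterior Gamma(18, 26/3)
obs 6: x=5 → posterior Gamma(23, 29/3)
obs 7: x=5 → posterior Gamma(28, 32/3)
obs 8: x=6 → posterior Gamma(34, 35/3)
obs 9: x=0 → posterior Gamma(34, 38/3)
obs 10: x=0 → posterior Gamma(34, 41/3)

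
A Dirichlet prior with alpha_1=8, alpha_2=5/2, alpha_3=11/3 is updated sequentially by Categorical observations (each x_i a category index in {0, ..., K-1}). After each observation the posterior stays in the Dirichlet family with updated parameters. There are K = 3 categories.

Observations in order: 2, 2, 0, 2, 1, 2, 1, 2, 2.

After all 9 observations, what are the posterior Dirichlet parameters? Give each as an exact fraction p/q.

obs 1: x=2 → posterior Dirichlet(8, 5/2, 14/3)
obs 2: x=2 → posterior Dirichlet(8, 5/2, 17/3)
obs 3: x=0 → posterior Dirichlet(9, 5/2, 17/3)
obs 4: x=2 → posterior Dirichlet(9, 5/2, 20/3)
obs 5: x=1 → posterior Dirichlet(9, 7/2, 20/3)
obs 6: x=2 → posterior Dirichlet(9, 7/2, 23/3)
obs 7: x=1 → posterior Dirichlet(9, 9/2, 23/3)
obs 8: x=2 → posterior Dirichlet(9, 9/2, 26/3)
obs 9: x=2 → posterior Dirichlet(9, 9/2, 29/3)

alpha_1=9, alpha_2=9/2, alpha_3=29/3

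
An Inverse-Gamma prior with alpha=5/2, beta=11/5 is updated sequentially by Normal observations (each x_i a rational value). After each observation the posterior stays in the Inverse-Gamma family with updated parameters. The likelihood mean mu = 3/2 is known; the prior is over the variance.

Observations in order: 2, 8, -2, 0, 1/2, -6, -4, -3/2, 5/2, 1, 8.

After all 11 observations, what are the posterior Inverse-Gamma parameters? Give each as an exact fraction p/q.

alpha=8, beta=1007/10

obs 1: x=2 → posterior Inverse-Gamma(3, 93/40)
obs 2: x=8 → posterior Inverse-Gamma(7/2, 469/20)
obs 3: x=-2 → posterior Inverse-Gamma(4, 1183/40)
obs 4: x=0 → posterior Inverse-Gamma(9/2, 307/10)
obs 5: x=1/2 → posterior Inverse-Gamma(5, 156/5)
obs 6: x=-6 → posterior Inverse-Gamma(11/2, 2373/40)
obs 7: x=-4 → posterior Inverse-Gamma(6, 1489/20)
obs 8: x=-3/2 → posterior Inverse-Gamma(13/2, 1579/20)
obs 9: x=5/2 → posterior Inverse-Gamma(7, 1589/20)
obs 10: x=1 → posterior Inverse-Gamma(15/2, 3183/40)
obs 11: x=8 → posterior Inverse-Gamma(8, 1007/10)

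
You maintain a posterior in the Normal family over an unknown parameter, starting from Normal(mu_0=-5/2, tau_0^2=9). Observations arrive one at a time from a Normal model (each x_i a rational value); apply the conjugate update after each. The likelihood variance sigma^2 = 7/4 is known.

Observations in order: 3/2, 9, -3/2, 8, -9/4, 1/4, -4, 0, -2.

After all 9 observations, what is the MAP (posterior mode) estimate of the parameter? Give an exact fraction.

obs 1: x=3/2 → posterior Normal(73/86, 63/43)
obs 2: x=9 → posterior Normal(721/158, 63/79)
obs 3: x=-3/2 → posterior Normal(613/230, 63/115)
obs 4: x=8 → posterior Normal(1189/302, 63/151)
obs 5: x=-9/4 → posterior Normal(1027/374, 63/187)
obs 6: x=1/4 → posterior Normal(1045/446, 63/223)
obs 7: x=-4 → posterior Normal(757/518, 9/37)
obs 8: x=0 → posterior Normal(757/590, 63/295)
obs 9: x=-2 → posterior Normal(613/662, 63/331)

613/662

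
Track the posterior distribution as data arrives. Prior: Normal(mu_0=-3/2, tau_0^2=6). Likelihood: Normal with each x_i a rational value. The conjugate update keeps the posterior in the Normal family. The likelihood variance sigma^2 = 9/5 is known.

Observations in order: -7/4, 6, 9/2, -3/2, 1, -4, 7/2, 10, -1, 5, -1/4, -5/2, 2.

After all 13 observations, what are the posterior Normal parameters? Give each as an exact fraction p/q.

obs 1: x=-7/4 → posterior Normal(-22/13, 18/13)
obs 2: x=6 → posterior Normal(38/23, 18/23)
obs 3: x=9/2 → posterior Normal(83/33, 6/11)
obs 4: x=-3/2 → posterior Normal(68/43, 18/43)
obs 5: x=1 → posterior Normal(78/53, 18/53)
obs 6: x=-4 → posterior Normal(38/63, 2/7)
obs 7: x=7/2 → posterior Normal(1, 18/73)
obs 8: x=10 → posterior Normal(173/83, 18/83)
obs 9: x=-1 → posterior Normal(163/93, 6/31)
obs 10: x=5 → posterior Normal(213/103, 18/103)
obs 11: x=-1/4 → posterior Normal(421/226, 18/113)
obs 12: x=-5/2 → posterior Normal(371/246, 6/41)
obs 13: x=2 → posterior Normal(411/266, 18/133)

mu_0=411/266, tau_0^2=18/133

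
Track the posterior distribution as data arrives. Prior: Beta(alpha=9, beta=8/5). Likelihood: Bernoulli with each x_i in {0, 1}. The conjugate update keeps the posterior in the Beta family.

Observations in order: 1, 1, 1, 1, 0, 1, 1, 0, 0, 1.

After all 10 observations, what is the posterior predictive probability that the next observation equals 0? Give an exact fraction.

23/103

obs 1: x=1 → posterior Beta(10, 8/5)
obs 2: x=1 → posterior Beta(11, 8/5)
obs 3: x=1 → posterior Beta(12, 8/5)
obs 4: x=1 → posterior Beta(13, 8/5)
obs 5: x=0 → posterior Beta(13, 13/5)
obs 6: x=1 → posterior Beta(14, 13/5)
obs 7: x=1 → posterior Beta(15, 13/5)
obs 8: x=0 → posterior Beta(15, 18/5)
obs 9: x=0 → posterior Beta(15, 23/5)
obs 10: x=1 → posterior Beta(16, 23/5)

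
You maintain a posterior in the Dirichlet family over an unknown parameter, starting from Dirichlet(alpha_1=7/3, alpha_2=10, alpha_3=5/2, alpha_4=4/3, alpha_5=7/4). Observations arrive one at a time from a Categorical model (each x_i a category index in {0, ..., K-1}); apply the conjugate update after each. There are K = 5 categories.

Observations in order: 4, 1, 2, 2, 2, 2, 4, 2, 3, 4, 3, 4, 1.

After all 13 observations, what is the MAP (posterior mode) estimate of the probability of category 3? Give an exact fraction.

obs 1: x=4 → posterior Dirichlet(7/3, 10, 5/2, 4/3, 11/4)
obs 2: x=1 → posterior Dirichlet(7/3, 11, 5/2, 4/3, 11/4)
obs 3: x=2 → posterior Dirichlet(7/3, 11, 7/2, 4/3, 11/4)
obs 4: x=2 → posterior Dirichlet(7/3, 11, 9/2, 4/3, 11/4)
obs 5: x=2 → posterior Dirichlet(7/3, 11, 11/2, 4/3, 11/4)
obs 6: x=2 → posterior Dirichlet(7/3, 11, 13/2, 4/3, 11/4)
obs 7: x=4 → posterior Dirichlet(7/3, 11, 13/2, 4/3, 15/4)
obs 8: x=2 → posterior Dirichlet(7/3, 11, 15/2, 4/3, 15/4)
obs 9: x=3 → posterior Dirichlet(7/3, 11, 15/2, 7/3, 15/4)
obs 10: x=4 → posterior Dirichlet(7/3, 11, 15/2, 7/3, 19/4)
obs 11: x=3 → posterior Dirichlet(7/3, 11, 15/2, 10/3, 19/4)
obs 12: x=4 → posterior Dirichlet(7/3, 11, 15/2, 10/3, 23/4)
obs 13: x=1 → posterior Dirichlet(7/3, 12, 15/2, 10/3, 23/4)

28/311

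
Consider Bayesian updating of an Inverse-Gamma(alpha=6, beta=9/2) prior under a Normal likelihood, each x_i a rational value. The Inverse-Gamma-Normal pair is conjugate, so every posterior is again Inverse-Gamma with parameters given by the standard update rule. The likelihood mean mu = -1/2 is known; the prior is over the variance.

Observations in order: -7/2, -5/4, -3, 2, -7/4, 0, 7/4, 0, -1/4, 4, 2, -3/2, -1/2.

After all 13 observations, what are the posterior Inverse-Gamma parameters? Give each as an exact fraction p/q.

alpha=25/2, beta=263/8

obs 1: x=-7/2 → posterior Inverse-Gamma(13/2, 9)
obs 2: x=-5/4 → posterior Inverse-Gamma(7, 297/32)
obs 3: x=-3 → posterior Inverse-Gamma(15/2, 397/32)
obs 4: x=2 → posterior Inverse-Gamma(8, 497/32)
obs 5: x=-7/4 → posterior Inverse-Gamma(17/2, 261/16)
obs 6: x=0 → posterior Inverse-Gamma(9, 263/16)
obs 7: x=7/4 → posterior Inverse-Gamma(19/2, 607/32)
obs 8: x=0 → posterior Inverse-Gamma(10, 611/32)
obs 9: x=-1/4 → posterior Inverse-Gamma(21/2, 153/8)
obs 10: x=4 → posterior Inverse-Gamma(11, 117/4)
obs 11: x=2 → posterior Inverse-Gamma(23/2, 259/8)
obs 12: x=-3/2 → posterior Inverse-Gamma(12, 263/8)
obs 13: x=-1/2 → posterior Inverse-Gamma(25/2, 263/8)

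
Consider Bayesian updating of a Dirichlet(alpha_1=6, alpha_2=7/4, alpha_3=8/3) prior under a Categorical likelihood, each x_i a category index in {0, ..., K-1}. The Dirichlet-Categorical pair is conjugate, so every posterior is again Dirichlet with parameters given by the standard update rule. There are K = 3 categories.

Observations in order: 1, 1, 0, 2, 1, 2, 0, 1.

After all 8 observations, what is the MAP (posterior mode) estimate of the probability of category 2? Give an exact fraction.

obs 1: x=1 → posterior Dirichlet(6, 11/4, 8/3)
obs 2: x=1 → posterior Dirichlet(6, 15/4, 8/3)
obs 3: x=0 → posterior Dirichlet(7, 15/4, 8/3)
obs 4: x=2 → posterior Dirichlet(7, 15/4, 11/3)
obs 5: x=1 → posterior Dirichlet(7, 19/4, 11/3)
obs 6: x=2 → posterior Dirichlet(7, 19/4, 14/3)
obs 7: x=0 → posterior Dirichlet(8, 19/4, 14/3)
obs 8: x=1 → posterior Dirichlet(8, 23/4, 14/3)

44/185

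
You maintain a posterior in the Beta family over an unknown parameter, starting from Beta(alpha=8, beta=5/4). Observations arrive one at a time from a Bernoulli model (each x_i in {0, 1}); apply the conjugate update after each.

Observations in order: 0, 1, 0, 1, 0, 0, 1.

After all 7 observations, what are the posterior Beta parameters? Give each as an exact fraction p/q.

alpha=11, beta=21/4

obs 1: x=0 → posterior Beta(8, 9/4)
obs 2: x=1 → posterior Beta(9, 9/4)
obs 3: x=0 → posterior Beta(9, 13/4)
obs 4: x=1 → posterior Beta(10, 13/4)
obs 5: x=0 → posterior Beta(10, 17/4)
obs 6: x=0 → posterior Beta(10, 21/4)
obs 7: x=1 → posterior Beta(11, 21/4)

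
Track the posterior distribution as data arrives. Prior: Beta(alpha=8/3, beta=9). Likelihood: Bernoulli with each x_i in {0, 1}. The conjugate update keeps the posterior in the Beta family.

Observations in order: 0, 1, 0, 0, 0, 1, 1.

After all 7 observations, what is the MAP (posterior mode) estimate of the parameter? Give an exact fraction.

obs 1: x=0 → posterior Beta(8/3, 10)
obs 2: x=1 → posterior Beta(11/3, 10)
obs 3: x=0 → posterior Beta(11/3, 11)
obs 4: x=0 → posterior Beta(11/3, 12)
obs 5: x=0 → posterior Beta(11/3, 13)
obs 6: x=1 → posterior Beta(14/3, 13)
obs 7: x=1 → posterior Beta(17/3, 13)

7/25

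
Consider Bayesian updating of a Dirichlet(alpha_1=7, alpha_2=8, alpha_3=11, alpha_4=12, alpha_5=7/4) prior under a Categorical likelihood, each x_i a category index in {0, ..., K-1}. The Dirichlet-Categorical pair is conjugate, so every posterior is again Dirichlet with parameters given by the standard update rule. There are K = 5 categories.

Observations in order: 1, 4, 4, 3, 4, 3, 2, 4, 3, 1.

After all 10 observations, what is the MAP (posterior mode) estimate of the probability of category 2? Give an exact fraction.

obs 1: x=1 → posterior Dirichlet(7, 9, 11, 12, 7/4)
obs 2: x=4 → posterior Dirichlet(7, 9, 11, 12, 11/4)
obs 3: x=4 → posterior Dirichlet(7, 9, 11, 12, 15/4)
obs 4: x=3 → posterior Dirichlet(7, 9, 11, 13, 15/4)
obs 5: x=4 → posterior Dirichlet(7, 9, 11, 13, 19/4)
obs 6: x=3 → posterior Dirichlet(7, 9, 11, 14, 19/4)
obs 7: x=2 → posterior Dirichlet(7, 9, 12, 14, 19/4)
obs 8: x=4 → posterior Dirichlet(7, 9, 12, 14, 23/4)
obs 9: x=3 → posterior Dirichlet(7, 9, 12, 15, 23/4)
obs 10: x=1 → posterior Dirichlet(7, 10, 12, 15, 23/4)

44/179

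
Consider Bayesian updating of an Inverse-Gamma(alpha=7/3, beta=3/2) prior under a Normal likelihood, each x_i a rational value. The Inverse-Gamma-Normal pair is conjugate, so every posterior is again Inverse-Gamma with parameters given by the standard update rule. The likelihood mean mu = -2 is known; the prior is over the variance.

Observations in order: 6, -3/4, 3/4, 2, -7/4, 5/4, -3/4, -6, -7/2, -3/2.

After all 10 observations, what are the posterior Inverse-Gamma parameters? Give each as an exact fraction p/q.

obs 1: x=6 → posterior Inverse-Gamma(17/6, 67/2)
obs 2: x=-3/4 → posterior Inverse-Gamma(10/3, 1097/32)
obs 3: x=3/4 → posterior Inverse-Gamma(23/6, 609/16)
obs 4: x=2 → posterior Inverse-Gamma(13/3, 737/16)
obs 5: x=-7/4 → posterior Inverse-Gamma(29/6, 1475/32)
obs 6: x=5/4 → posterior Inverse-Gamma(16/3, 411/8)
obs 7: x=-3/4 → posterior Inverse-Gamma(35/6, 1669/32)
obs 8: x=-6 → posterior Inverse-Gamma(19/3, 1925/32)
obs 9: x=-7/2 → posterior Inverse-Gamma(41/6, 1961/32)
obs 10: x=-3/2 → posterior Inverse-Gamma(22/3, 1965/32)

alpha=22/3, beta=1965/32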